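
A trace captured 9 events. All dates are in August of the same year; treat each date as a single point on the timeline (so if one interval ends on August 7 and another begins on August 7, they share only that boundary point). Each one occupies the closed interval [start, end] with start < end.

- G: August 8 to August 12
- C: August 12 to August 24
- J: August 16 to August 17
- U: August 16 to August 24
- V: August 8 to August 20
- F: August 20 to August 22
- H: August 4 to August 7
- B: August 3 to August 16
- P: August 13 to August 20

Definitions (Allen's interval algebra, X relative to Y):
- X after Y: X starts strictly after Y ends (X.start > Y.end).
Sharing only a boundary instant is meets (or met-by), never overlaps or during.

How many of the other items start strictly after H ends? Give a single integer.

7

Target H = [August 4, August 7].
B [August 3, August 16] → contains → no.
C [August 12, August 24] → after → counts.
F [August 20, August 22] → after → counts.
G [August 8, August 12] → after → counts.
J [August 16, August 17] → after → counts.
P [August 13, August 20] → after → counts.
U [August 16, August 24] → after → counts.
V [August 8, August 20] → after → counts.
Total: 7.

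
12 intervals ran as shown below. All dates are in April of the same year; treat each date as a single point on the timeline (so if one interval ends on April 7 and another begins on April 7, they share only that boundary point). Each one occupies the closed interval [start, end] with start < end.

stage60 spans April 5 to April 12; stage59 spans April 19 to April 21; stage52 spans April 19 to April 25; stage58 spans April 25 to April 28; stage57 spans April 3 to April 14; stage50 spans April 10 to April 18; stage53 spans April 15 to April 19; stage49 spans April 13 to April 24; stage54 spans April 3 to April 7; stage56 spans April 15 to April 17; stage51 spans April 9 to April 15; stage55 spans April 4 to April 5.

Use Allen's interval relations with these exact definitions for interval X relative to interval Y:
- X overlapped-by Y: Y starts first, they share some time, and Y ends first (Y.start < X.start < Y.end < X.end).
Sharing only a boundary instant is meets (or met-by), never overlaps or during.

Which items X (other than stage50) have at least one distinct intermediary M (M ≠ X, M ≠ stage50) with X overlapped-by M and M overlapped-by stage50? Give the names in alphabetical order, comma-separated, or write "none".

Target stage50 = [April 10, April 18].
Intermediaries M with M overlapped-by stage50: stage49, stage53.
Via stage49 — items with X overlapped-by stage49: stage52.
Via stage53 — items with X overlapped-by stage53: none.
Union: stage52.

stage52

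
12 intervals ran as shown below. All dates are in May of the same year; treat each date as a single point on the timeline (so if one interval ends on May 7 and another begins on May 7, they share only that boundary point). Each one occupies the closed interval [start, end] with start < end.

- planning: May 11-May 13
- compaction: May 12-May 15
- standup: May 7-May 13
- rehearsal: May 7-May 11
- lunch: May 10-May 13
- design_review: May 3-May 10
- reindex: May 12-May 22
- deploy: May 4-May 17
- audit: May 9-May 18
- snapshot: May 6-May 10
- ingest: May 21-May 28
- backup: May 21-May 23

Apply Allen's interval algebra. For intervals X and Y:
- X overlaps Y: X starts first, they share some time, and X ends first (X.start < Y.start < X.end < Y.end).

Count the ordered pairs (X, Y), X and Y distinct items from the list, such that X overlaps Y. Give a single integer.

Checking all 132 ordered pairs for relation 'overlaps'; matching pairs in alphabetical order:
(audit, reindex): audit overlaps reindex ✓
(deploy, audit): deploy overlaps audit ✓
(deploy, reindex): deploy overlaps reindex ✓
(design_review, audit): design_review overlaps audit ✓
(design_review, deploy): design_review overlaps deploy ✓
(design_review, rehearsal): design_review overlaps rehearsal ✓
(design_review, standup): design_review overlaps standup ✓
(lunch, compaction): lunch overlaps compaction ✓
(lunch, reindex): lunch overlaps reindex ✓
(planning, compaction): planning overlaps compaction ✓
(planning, reindex): planning overlaps reindex ✓
(rehearsal, audit): rehearsal overlaps audit ✓
(rehearsal, lunch): rehearsal overlaps lunch ✓
(reindex, backup): reindex overlaps backup ✓
(reindex, ingest): reindex overlaps ingest ✓
(snapshot, audit): snapshot overlaps audit ✓
(snapshot, rehearsal): snapshot overlaps rehearsal ✓
(snapshot, standup): snapshot overlaps standup ✓
(standup, audit): standup overlaps audit ✓
(standup, compaction): standup overlaps compaction ✓
(standup, reindex): standup overlaps reindex ✓
Count: 21.

21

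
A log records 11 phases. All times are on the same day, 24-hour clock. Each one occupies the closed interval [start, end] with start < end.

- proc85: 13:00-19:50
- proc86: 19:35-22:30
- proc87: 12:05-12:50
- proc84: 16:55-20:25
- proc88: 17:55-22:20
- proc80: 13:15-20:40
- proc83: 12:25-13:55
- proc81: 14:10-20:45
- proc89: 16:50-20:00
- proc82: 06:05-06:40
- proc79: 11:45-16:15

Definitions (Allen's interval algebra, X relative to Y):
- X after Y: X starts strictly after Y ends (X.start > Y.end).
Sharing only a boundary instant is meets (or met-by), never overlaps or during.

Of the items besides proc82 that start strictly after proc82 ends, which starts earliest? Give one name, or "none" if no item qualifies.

proc79

Target proc82 = [06:05, 06:40].
proc79 [11:45, 16:15] → after → candidate.
proc80 [13:15, 20:40] → after → candidate.
proc81 [14:10, 20:45] → after → candidate.
proc83 [12:25, 13:55] → after → candidate.
proc84 [16:55, 20:25] → after → candidate.
proc85 [13:00, 19:50] → after → candidate.
proc86 [19:35, 22:30] → after → candidate.
proc87 [12:05, 12:50] → after → candidate.
proc88 [17:55, 22:20] → after → candidate.
proc89 [16:50, 20:00] → after → candidate.
Among candidates, earliest start is 11:45 → proc79.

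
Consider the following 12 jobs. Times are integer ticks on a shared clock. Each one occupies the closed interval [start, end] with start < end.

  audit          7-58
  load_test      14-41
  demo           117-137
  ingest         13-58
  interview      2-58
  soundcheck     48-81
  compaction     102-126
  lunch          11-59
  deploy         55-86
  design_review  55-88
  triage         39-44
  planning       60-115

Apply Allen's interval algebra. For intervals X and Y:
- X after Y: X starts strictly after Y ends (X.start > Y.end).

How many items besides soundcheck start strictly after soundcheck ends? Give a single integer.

2

Target soundcheck = [48, 81].
audit [7, 58] → overlaps → no.
compaction [102, 126] → after → counts.
demo [117, 137] → after → counts.
deploy [55, 86] → overlapped-by → no.
design_review [55, 88] → overlapped-by → no.
ingest [13, 58] → overlaps → no.
interview [2, 58] → overlaps → no.
load_test [14, 41] → before → no.
lunch [11, 59] → overlaps → no.
planning [60, 115] → overlapped-by → no.
triage [39, 44] → before → no.
Total: 2.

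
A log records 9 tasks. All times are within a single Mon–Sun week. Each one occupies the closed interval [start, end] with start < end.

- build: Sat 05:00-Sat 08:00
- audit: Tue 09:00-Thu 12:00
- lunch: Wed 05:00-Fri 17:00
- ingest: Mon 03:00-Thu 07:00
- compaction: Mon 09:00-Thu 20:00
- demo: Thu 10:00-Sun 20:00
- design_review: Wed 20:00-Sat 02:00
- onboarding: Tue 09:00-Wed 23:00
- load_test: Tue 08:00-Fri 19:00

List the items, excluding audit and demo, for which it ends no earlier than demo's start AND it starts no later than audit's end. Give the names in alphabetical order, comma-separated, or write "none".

Conditions: its end is no earlier than demo's start (X.end >= Thu 10:00) AND its start is no later than audit's end (X.start <= Thu 12:00).
build: end Sat 08:00 >= Thu 10:00? ✓; start Sat 05:00 <= Thu 12:00? ✗ → no.
compaction: end Thu 20:00 >= Thu 10:00? ✓; start Mon 09:00 <= Thu 12:00? ✓ → yes.
design_review: end Sat 02:00 >= Thu 10:00? ✓; start Wed 20:00 <= Thu 12:00? ✓ → yes.
ingest: end Thu 07:00 >= Thu 10:00? ✗; start Mon 03:00 <= Thu 12:00? ✓ → no.
load_test: end Fri 19:00 >= Thu 10:00? ✓; start Tue 08:00 <= Thu 12:00? ✓ → yes.
lunch: end Fri 17:00 >= Thu 10:00? ✓; start Wed 05:00 <= Thu 12:00? ✓ → yes.
onboarding: end Wed 23:00 >= Thu 10:00? ✗; start Tue 09:00 <= Thu 12:00? ✓ → no.
Result: compaction, design_review, load_test, lunch.

compaction, design_review, load_test, lunch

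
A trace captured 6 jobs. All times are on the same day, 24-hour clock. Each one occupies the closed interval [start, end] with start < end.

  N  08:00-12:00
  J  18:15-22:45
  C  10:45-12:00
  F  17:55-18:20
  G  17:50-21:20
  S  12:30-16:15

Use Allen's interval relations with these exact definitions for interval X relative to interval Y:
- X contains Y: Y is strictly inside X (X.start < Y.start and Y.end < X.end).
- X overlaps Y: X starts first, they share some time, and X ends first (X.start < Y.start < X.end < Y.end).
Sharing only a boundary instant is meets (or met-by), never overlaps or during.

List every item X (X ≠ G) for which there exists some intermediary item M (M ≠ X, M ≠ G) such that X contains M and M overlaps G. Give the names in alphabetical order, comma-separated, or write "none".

Target G = [17:50, 21:20].
Intermediaries M with M overlaps G: none.
Union: none.

none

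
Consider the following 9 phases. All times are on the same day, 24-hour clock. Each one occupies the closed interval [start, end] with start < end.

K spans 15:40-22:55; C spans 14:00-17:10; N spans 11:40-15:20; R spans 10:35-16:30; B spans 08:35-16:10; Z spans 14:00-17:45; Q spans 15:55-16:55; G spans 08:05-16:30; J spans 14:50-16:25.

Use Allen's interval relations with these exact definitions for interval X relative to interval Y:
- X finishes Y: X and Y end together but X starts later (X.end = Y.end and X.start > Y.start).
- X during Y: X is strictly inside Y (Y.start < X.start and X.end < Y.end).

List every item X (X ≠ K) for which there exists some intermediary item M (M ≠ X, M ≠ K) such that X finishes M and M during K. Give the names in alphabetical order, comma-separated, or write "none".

none

Target K = [15:40, 22:55].
Intermediaries M with M during K: Q.
Via Q — items with X finishes Q: none.
Union: none.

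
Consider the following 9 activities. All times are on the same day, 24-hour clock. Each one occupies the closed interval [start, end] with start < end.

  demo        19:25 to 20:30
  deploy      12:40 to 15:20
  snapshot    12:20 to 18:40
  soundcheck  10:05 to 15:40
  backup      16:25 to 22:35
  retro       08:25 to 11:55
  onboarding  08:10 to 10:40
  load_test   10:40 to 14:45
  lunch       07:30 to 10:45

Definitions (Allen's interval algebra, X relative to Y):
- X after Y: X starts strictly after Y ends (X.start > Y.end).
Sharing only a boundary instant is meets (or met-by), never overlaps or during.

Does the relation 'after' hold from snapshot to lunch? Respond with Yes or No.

snapshot = [12:20, 18:40], lunch = [07:30, 10:45].
Actual relation of snapshot to lunch: after.
Asked whether 'after' holds → Yes.

Yes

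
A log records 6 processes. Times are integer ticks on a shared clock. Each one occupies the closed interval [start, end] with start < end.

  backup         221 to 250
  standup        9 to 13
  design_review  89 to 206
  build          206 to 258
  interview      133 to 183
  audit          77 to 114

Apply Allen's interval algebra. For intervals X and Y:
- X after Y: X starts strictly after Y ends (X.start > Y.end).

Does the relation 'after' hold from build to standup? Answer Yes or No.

Yes

build = [206, 258], standup = [9, 13].
Actual relation of build to standup: after.
Asked whether 'after' holds → Yes.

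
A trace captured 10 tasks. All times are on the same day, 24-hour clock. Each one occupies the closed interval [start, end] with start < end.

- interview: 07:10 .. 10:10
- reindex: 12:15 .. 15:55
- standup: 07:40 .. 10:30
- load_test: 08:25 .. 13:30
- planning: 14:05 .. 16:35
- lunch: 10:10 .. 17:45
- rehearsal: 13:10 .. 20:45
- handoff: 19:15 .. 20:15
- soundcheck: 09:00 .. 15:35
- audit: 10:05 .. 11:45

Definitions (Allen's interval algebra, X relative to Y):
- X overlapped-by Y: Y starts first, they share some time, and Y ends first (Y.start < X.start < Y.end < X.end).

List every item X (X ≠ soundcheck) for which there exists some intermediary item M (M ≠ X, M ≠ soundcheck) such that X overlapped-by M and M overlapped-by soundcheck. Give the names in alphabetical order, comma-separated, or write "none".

Target soundcheck = [09:00, 15:35].
Intermediaries M with M overlapped-by soundcheck: lunch, planning, rehearsal, reindex.
Via lunch — items with X overlapped-by lunch: rehearsal.
Via planning — items with X overlapped-by planning: none.
Via rehearsal — items with X overlapped-by rehearsal: none.
Via reindex — items with X overlapped-by reindex: planning, rehearsal.
Union: planning, rehearsal.

planning, rehearsal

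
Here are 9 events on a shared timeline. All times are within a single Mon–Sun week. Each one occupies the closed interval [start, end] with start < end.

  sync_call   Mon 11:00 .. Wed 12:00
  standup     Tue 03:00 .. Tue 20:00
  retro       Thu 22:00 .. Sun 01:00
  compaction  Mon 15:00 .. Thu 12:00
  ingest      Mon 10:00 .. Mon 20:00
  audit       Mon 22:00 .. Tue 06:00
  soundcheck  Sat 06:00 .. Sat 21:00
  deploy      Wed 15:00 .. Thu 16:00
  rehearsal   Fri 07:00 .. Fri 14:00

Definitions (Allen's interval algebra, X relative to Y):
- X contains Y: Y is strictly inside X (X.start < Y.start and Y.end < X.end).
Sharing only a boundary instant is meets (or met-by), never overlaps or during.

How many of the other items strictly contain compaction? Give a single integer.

Target compaction = [Mon 15:00, Thu 12:00].
audit [Mon 22:00, Tue 06:00] → during → no.
deploy [Wed 15:00, Thu 16:00] → overlapped-by → no.
ingest [Mon 10:00, Mon 20:00] → overlaps → no.
rehearsal [Fri 07:00, Fri 14:00] → after → no.
retro [Thu 22:00, Sun 01:00] → after → no.
soundcheck [Sat 06:00, Sat 21:00] → after → no.
standup [Tue 03:00, Tue 20:00] → during → no.
sync_call [Mon 11:00, Wed 12:00] → overlaps → no.
Total: 0.

0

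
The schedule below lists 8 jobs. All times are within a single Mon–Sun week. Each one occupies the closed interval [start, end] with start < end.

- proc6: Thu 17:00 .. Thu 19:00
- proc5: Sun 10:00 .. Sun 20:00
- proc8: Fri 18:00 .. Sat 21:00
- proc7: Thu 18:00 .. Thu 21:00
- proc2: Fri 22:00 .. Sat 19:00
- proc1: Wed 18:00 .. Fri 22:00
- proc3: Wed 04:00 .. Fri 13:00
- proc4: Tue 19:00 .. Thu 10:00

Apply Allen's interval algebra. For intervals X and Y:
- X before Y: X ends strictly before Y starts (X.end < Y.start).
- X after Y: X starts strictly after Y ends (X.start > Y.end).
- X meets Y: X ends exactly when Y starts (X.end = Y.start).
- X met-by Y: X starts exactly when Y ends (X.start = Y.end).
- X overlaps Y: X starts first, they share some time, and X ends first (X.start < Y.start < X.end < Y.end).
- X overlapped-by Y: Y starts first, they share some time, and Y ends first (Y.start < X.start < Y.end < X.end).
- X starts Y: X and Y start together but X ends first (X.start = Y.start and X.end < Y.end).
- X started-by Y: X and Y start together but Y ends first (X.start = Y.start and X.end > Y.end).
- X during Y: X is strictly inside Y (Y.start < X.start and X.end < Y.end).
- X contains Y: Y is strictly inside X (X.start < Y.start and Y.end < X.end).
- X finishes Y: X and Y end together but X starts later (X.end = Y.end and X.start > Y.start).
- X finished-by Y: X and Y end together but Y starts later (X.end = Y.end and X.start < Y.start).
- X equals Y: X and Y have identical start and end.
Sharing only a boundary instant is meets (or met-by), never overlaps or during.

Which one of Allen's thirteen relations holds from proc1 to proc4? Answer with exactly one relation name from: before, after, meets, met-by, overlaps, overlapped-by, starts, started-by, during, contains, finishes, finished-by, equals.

overlapped-by

proc1 = [Wed 18:00, Fri 22:00]; proc4 = [Tue 19:00, Thu 10:00].
Compare endpoints: proc1.start > proc4.start, proc1.start < proc4.end, proc1.end > proc4.start, proc1.end > proc4.end.
That pattern is 'overlapped-by'.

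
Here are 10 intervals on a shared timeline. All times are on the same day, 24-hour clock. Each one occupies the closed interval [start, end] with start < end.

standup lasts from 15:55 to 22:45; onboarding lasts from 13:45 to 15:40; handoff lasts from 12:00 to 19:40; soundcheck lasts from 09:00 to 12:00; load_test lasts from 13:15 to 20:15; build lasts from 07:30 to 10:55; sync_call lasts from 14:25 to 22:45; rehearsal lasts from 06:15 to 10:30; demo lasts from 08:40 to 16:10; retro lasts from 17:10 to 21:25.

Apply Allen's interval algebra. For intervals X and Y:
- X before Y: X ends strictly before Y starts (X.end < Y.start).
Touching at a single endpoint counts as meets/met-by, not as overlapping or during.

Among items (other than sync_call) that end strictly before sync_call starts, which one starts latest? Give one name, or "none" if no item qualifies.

Target sync_call = [14:25, 22:45].
build [07:30, 10:55] → before → candidate.
demo [08:40, 16:10] → overlaps → excluded.
handoff [12:00, 19:40] → overlaps → excluded.
load_test [13:15, 20:15] → overlaps → excluded.
onboarding [13:45, 15:40] → overlaps → excluded.
rehearsal [06:15, 10:30] → before → candidate.
retro [17:10, 21:25] → during → excluded.
soundcheck [09:00, 12:00] → before → candidate.
standup [15:55, 22:45] → finishes → excluded.
Among candidates, latest start is 09:00 → soundcheck.

soundcheck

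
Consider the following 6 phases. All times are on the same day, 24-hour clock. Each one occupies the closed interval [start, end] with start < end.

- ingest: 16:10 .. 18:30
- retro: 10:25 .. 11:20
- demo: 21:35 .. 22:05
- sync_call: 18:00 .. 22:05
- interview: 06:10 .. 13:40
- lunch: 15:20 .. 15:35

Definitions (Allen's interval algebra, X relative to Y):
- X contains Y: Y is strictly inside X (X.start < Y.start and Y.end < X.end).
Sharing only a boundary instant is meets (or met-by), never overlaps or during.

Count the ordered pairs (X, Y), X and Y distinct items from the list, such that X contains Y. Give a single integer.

1

Checking all 30 ordered pairs for relation 'contains'; matching pairs in alphabetical order:
(interview, retro): interview contains retro ✓
Count: 1.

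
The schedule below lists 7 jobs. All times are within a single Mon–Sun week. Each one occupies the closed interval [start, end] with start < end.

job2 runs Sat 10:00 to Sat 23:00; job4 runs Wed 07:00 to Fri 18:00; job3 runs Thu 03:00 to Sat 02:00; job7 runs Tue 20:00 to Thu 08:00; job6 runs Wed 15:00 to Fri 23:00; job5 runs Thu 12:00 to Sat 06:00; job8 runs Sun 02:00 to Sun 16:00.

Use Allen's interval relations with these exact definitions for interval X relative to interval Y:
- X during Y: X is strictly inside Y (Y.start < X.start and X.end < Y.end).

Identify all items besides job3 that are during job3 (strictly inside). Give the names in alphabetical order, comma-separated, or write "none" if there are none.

none

Target job3 = [Thu 03:00, Sat 02:00].
job2 [Sat 10:00, Sat 23:00] → after → no.
job4 [Wed 07:00, Fri 18:00] → overlaps → no.
job5 [Thu 12:00, Sat 06:00] → overlapped-by → no.
job6 [Wed 15:00, Fri 23:00] → overlaps → no.
job7 [Tue 20:00, Thu 08:00] → overlaps → no.
job8 [Sun 02:00, Sun 16:00] → after → no.
Result: none.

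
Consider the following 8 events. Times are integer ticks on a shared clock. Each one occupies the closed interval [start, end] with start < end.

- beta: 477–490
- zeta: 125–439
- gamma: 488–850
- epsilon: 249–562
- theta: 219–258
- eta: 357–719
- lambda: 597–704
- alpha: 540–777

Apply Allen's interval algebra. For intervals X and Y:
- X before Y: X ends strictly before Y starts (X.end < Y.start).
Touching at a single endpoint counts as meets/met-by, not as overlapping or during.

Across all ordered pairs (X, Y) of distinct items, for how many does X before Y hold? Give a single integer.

12

Checking all 56 ordered pairs for relation 'before'; matching pairs in alphabetical order:
(beta, alpha): beta before alpha ✓
(beta, lambda): beta before lambda ✓
(epsilon, lambda): epsilon before lambda ✓
(theta, alpha): theta before alpha ✓
(theta, beta): theta before beta ✓
(theta, eta): theta before eta ✓
(theta, gamma): theta before gamma ✓
(theta, lambda): theta before lambda ✓
(zeta, alpha): zeta before alpha ✓
(zeta, beta): zeta before beta ✓
(zeta, gamma): zeta before gamma ✓
(zeta, lambda): zeta before lambda ✓
Count: 12.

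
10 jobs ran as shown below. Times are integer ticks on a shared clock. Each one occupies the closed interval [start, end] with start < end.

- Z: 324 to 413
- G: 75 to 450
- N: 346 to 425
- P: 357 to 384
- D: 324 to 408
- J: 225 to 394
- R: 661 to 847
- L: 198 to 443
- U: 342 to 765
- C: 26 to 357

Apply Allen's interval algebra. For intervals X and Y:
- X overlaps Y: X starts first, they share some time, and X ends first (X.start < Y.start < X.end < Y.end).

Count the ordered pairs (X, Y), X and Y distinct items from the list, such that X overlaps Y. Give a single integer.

Checking all 90 ordered pairs for relation 'overlaps'; matching pairs in alphabetical order:
(C, D): C overlaps D ✓
(C, G): C overlaps G ✓
(C, J): C overlaps J ✓
(C, L): C overlaps L ✓
(C, N): C overlaps N ✓
(C, U): C overlaps U ✓
(C, Z): C overlaps Z ✓
(D, N): D overlaps N ✓
(D, U): D overlaps U ✓
(G, U): G overlaps U ✓
(J, D): J overlaps D ✓
(J, N): J overlaps N ✓
(J, U): J overlaps U ✓
(J, Z): J overlaps Z ✓
(L, U): L overlaps U ✓
(U, R): U overlaps R ✓
(Z, N): Z overlaps N ✓
(Z, U): Z overlaps U ✓
Count: 18.

18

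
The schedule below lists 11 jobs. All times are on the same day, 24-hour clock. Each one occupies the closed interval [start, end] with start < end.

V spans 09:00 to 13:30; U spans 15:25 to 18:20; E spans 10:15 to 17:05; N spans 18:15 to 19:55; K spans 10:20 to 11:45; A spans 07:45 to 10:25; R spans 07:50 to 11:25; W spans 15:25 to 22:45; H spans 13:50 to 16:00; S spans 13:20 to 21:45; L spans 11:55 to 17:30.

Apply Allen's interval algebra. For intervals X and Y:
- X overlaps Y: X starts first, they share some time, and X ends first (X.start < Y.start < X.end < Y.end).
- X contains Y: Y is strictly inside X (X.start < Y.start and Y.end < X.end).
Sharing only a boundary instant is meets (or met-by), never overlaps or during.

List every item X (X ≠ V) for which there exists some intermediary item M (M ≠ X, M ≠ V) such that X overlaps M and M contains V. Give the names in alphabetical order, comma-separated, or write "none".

Target V = [09:00, 13:30].
Intermediaries M with M contains V: none.
Union: none.

none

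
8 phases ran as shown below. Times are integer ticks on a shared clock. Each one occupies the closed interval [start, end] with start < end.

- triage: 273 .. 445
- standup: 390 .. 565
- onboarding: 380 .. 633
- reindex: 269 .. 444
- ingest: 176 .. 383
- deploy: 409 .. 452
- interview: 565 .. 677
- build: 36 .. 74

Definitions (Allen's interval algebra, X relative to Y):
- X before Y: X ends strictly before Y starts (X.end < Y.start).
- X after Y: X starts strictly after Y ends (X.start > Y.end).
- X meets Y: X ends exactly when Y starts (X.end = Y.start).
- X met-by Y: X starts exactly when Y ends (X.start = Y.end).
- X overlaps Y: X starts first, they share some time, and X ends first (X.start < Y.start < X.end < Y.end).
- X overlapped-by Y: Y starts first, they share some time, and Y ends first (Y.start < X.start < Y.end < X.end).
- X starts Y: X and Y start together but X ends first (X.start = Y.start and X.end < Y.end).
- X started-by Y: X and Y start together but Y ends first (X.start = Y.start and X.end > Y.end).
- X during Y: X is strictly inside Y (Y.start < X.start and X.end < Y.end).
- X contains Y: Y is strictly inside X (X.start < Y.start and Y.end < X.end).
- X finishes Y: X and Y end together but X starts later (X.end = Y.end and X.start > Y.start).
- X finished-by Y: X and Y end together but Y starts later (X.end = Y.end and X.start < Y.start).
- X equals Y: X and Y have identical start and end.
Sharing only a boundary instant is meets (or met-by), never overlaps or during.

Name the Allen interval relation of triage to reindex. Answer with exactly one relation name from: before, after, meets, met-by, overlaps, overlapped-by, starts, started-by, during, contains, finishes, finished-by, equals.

triage = [273, 445]; reindex = [269, 444].
Compare endpoints: triage.start > reindex.start, triage.start < reindex.end, triage.end > reindex.start, triage.end > reindex.end.
That pattern is 'overlapped-by'.

overlapped-by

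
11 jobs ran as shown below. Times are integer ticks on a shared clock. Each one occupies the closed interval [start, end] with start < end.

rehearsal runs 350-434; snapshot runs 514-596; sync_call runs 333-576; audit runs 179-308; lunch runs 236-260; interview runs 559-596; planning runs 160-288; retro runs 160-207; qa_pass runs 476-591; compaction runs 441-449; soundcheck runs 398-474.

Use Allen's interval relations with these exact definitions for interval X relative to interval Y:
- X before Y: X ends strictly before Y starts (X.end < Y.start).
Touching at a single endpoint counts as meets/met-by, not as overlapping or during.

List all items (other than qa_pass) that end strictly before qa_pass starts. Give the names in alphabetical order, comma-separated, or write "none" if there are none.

Target qa_pass = [476, 591].
audit [179, 308] → before → yes.
compaction [441, 449] → before → yes.
interview [559, 596] → overlapped-by → no.
lunch [236, 260] → before → yes.
planning [160, 288] → before → yes.
rehearsal [350, 434] → before → yes.
retro [160, 207] → before → yes.
snapshot [514, 596] → overlapped-by → no.
soundcheck [398, 474] → before → yes.
sync_call [333, 576] → overlaps → no.
Result: audit, compaction, lunch, planning, rehearsal, retro, soundcheck.

audit, compaction, lunch, planning, rehearsal, retro, soundcheck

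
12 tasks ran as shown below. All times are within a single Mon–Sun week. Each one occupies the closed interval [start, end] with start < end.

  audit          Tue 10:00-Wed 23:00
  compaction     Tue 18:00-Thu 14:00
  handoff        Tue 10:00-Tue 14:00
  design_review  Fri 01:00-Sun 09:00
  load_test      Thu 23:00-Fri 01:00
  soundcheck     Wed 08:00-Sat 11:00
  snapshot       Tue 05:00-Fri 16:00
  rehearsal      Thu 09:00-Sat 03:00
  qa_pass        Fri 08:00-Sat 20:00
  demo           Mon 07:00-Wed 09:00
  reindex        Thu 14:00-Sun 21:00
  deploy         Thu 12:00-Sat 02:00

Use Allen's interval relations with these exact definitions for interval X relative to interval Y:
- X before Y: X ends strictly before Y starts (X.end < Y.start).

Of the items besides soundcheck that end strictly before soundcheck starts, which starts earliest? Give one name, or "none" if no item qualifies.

handoff

Target soundcheck = [Wed 08:00, Sat 11:00].
audit [Tue 10:00, Wed 23:00] → overlaps → excluded.
compaction [Tue 18:00, Thu 14:00] → overlaps → excluded.
demo [Mon 07:00, Wed 09:00] → overlaps → excluded.
deploy [Thu 12:00, Sat 02:00] → during → excluded.
design_review [Fri 01:00, Sun 09:00] → overlapped-by → excluded.
handoff [Tue 10:00, Tue 14:00] → before → candidate.
load_test [Thu 23:00, Fri 01:00] → during → excluded.
qa_pass [Fri 08:00, Sat 20:00] → overlapped-by → excluded.
rehearsal [Thu 09:00, Sat 03:00] → during → excluded.
reindex [Thu 14:00, Sun 21:00] → overlapped-by → excluded.
snapshot [Tue 05:00, Fri 16:00] → overlaps → excluded.
Among candidates, earliest start is Tue 10:00 → handoff.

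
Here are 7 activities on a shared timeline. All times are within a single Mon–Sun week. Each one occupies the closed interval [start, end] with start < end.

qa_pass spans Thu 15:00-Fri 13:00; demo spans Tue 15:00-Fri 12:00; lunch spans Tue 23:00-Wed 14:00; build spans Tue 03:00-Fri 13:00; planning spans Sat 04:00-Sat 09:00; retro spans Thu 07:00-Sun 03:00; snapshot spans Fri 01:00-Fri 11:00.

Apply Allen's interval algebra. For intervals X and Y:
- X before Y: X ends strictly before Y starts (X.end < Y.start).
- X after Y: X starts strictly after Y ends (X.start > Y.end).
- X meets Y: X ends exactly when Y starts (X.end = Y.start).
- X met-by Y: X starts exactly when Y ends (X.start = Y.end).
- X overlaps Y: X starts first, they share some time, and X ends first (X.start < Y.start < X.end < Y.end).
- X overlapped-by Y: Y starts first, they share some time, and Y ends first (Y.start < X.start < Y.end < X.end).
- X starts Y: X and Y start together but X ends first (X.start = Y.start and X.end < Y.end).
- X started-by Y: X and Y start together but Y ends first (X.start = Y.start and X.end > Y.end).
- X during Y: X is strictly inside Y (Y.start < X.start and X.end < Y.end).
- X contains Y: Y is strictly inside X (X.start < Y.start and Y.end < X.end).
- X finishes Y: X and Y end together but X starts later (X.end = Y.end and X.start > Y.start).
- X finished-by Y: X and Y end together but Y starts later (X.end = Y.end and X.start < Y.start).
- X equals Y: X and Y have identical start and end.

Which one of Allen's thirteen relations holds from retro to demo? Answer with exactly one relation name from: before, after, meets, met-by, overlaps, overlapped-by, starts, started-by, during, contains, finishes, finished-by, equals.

retro = [Thu 07:00, Sun 03:00]; demo = [Tue 15:00, Fri 12:00].
Compare endpoints: retro.start > demo.start, retro.start < demo.end, retro.end > demo.start, retro.end > demo.end.
That pattern is 'overlapped-by'.

overlapped-by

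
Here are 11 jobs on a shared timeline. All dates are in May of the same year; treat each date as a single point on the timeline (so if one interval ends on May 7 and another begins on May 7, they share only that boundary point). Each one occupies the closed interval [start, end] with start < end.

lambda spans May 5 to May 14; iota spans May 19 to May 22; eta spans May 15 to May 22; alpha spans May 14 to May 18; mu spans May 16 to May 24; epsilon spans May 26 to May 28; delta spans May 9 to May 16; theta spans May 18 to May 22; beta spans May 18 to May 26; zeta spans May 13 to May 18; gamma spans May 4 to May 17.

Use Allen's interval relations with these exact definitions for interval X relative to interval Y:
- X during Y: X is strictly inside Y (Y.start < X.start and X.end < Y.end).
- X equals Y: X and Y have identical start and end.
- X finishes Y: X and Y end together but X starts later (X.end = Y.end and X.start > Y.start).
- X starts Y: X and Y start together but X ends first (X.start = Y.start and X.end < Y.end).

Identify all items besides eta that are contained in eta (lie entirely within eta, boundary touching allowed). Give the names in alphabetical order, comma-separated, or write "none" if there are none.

iota, theta

Target eta = [May 15, May 22].
alpha [May 14, May 18] → overlaps → no.
beta [May 18, May 26] → overlapped-by → no.
delta [May 9, May 16] → overlaps → no.
epsilon [May 26, May 28] → after → no.
gamma [May 4, May 17] → overlaps → no.
iota [May 19, May 22] → finishes → yes.
lambda [May 5, May 14] → before → no.
mu [May 16, May 24] → overlapped-by → no.
theta [May 18, May 22] → finishes → yes.
zeta [May 13, May 18] → overlaps → no.
Result: iota, theta.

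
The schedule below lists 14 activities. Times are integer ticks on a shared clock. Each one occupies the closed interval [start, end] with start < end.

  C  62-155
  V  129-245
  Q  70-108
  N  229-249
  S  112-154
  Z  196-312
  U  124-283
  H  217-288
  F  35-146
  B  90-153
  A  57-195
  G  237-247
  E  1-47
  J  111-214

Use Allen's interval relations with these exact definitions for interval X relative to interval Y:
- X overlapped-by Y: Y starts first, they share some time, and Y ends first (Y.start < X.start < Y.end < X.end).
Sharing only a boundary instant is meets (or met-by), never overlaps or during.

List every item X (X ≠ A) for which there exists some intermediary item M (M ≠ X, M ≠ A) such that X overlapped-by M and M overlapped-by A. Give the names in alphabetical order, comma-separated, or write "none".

Target A = [57, 195].
Intermediaries M with M overlapped-by A: J, U, V.
Via J — items with X overlapped-by J: U, V, Z.
Via U — items with X overlapped-by U: H, Z.
Via V — items with X overlapped-by V: G, H, N, Z.
Union: G, H, N, U, V, Z.

G, H, N, U, V, Z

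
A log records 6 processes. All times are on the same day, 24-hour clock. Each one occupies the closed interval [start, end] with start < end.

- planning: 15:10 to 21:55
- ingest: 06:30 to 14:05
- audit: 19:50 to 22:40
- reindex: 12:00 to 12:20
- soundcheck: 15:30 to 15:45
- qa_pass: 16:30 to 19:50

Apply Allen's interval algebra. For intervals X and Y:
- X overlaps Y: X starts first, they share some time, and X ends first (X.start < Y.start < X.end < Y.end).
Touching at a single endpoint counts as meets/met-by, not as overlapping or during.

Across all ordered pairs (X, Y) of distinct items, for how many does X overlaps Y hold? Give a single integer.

1

Checking all 30 ordered pairs for relation 'overlaps'; matching pairs in alphabetical order:
(planning, audit): planning overlaps audit ✓
Count: 1.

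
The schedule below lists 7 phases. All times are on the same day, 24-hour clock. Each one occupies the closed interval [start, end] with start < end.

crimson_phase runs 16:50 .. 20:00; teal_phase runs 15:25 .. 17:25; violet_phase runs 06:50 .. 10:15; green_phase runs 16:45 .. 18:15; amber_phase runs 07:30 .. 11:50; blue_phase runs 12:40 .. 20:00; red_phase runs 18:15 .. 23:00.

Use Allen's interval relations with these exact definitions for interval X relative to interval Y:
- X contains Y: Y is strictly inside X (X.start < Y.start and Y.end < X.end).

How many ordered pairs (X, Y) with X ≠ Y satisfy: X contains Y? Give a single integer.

2

Checking all 42 ordered pairs for relation 'contains'; matching pairs in alphabetical order:
(blue_phase, green_phase): blue_phase contains green_phase ✓
(blue_phase, teal_phase): blue_phase contains teal_phase ✓
Count: 2.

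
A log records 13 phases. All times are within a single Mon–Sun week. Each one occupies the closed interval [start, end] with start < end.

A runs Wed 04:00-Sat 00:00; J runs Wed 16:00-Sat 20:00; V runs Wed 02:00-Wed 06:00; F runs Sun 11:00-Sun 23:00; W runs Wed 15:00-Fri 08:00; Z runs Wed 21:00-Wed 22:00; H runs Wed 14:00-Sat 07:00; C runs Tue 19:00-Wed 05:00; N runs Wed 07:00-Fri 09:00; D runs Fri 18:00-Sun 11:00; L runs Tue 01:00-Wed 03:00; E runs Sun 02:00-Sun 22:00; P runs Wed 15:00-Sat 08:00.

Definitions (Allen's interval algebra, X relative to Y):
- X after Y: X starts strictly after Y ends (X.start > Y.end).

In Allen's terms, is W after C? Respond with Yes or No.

Yes

W = [Wed 15:00, Fri 08:00], C = [Tue 19:00, Wed 05:00].
Actual relation of W to C: after.
Asked whether 'after' holds → Yes.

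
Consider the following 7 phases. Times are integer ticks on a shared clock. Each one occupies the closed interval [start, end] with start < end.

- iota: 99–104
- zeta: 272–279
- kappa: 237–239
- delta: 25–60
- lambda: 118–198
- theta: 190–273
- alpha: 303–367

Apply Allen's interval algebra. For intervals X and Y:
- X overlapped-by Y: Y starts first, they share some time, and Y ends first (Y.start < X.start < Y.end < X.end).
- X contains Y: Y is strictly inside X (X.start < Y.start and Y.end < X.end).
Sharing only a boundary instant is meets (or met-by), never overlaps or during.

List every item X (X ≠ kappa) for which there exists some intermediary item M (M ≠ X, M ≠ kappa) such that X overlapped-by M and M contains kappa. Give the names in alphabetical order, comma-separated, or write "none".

Target kappa = [237, 239].
Intermediaries M with M contains kappa: theta.
Via theta — items with X overlapped-by theta: zeta.
Union: zeta.

zeta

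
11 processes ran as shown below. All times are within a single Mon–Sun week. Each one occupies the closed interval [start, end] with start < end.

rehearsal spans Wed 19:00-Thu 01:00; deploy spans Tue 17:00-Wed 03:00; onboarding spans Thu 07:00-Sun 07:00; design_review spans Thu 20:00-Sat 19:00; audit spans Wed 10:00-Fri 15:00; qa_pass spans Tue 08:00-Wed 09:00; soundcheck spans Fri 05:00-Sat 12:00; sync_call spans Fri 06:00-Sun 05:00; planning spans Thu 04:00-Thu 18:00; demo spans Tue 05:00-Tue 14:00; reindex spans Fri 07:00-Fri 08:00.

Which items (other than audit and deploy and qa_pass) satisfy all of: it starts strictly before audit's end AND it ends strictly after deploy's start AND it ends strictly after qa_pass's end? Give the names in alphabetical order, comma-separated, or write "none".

Conditions: its start is strictly before audit's end (X.start < Fri 15:00) AND its end is strictly after deploy's start (X.end > Tue 17:00) AND its end is strictly after qa_pass's end (X.end > Wed 09:00).
demo: start Tue 05:00 < Fri 15:00? ✓; end Tue 14:00 > Tue 17:00? ✗; end Tue 14:00 > Wed 09:00? ✗ → no.
design_review: start Thu 20:00 < Fri 15:00? ✓; end Sat 19:00 > Tue 17:00? ✓; end Sat 19:00 > Wed 09:00? ✓ → yes.
onboarding: start Thu 07:00 < Fri 15:00? ✓; end Sun 07:00 > Tue 17:00? ✓; end Sun 07:00 > Wed 09:00? ✓ → yes.
planning: start Thu 04:00 < Fri 15:00? ✓; end Thu 18:00 > Tue 17:00? ✓; end Thu 18:00 > Wed 09:00? ✓ → yes.
rehearsal: start Wed 19:00 < Fri 15:00? ✓; end Thu 01:00 > Tue 17:00? ✓; end Thu 01:00 > Wed 09:00? ✓ → yes.
reindex: start Fri 07:00 < Fri 15:00? ✓; end Fri 08:00 > Tue 17:00? ✓; end Fri 08:00 > Wed 09:00? ✓ → yes.
soundcheck: start Fri 05:00 < Fri 15:00? ✓; end Sat 12:00 > Tue 17:00? ✓; end Sat 12:00 > Wed 09:00? ✓ → yes.
sync_call: start Fri 06:00 < Fri 15:00? ✓; end Sun 05:00 > Tue 17:00? ✓; end Sun 05:00 > Wed 09:00? ✓ → yes.
Result: design_review, onboarding, planning, rehearsal, reindex, soundcheck, sync_call.

design_review, onboarding, planning, rehearsal, reindex, soundcheck, sync_call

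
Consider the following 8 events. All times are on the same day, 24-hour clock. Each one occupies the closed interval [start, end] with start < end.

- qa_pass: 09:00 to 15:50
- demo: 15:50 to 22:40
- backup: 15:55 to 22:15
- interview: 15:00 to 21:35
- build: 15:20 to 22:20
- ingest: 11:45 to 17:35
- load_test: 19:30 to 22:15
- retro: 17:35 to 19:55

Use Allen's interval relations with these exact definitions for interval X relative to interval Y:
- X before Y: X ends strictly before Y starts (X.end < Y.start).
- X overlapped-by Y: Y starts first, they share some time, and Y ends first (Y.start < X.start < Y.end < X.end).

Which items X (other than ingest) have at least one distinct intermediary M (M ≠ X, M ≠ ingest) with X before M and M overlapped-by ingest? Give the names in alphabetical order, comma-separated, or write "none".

Target ingest = [11:45, 17:35].
Intermediaries M with M overlapped-by ingest: backup, build, demo, interview.
Via backup — items with X before backup: qa_pass.
Via build — items with X before build: none.
Via demo — items with X before demo: none.
Via interview — items with X before interview: none.
Union: qa_pass.

qa_pass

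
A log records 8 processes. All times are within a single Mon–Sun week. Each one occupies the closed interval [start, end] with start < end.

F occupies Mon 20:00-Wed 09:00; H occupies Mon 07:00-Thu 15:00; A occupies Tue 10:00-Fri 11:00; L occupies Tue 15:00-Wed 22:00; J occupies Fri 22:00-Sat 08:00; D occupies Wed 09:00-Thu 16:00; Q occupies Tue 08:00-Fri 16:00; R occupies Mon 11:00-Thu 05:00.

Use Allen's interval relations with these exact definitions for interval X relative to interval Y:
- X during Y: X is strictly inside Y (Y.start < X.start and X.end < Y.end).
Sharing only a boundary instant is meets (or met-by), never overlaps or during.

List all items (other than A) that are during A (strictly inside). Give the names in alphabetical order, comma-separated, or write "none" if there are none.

D, L

Target A = [Tue 10:00, Fri 11:00].
D [Wed 09:00, Thu 16:00] → during → yes.
F [Mon 20:00, Wed 09:00] → overlaps → no.
H [Mon 07:00, Thu 15:00] → overlaps → no.
J [Fri 22:00, Sat 08:00] → after → no.
L [Tue 15:00, Wed 22:00] → during → yes.
Q [Tue 08:00, Fri 16:00] → contains → no.
R [Mon 11:00, Thu 05:00] → overlaps → no.
Result: D, L.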